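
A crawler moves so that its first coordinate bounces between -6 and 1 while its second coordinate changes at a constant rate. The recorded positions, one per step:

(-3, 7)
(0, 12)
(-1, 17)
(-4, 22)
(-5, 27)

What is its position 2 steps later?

The first coordinate reflects between -6 and 1, moving 3 per step.
  step 5: -5 → -2
  step 6: -2 → 1
The second coordinate changes by +5 each step: at step 6 it is 37.

(1, 37)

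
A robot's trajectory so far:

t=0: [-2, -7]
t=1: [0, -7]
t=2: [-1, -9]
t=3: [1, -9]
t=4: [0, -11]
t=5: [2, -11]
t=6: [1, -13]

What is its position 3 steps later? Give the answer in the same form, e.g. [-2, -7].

Differencing gives [+2, +0], [-1, -2], [+2, +0], [-1, -2], [+2, +0], [-1, -2]. This is the pattern [+2, +0], [-1, -2] repeated.
step 7: apply [+2, +0] → [3, -13]
step 8: apply [-1, -2] → [2, -15]
step 9: apply [+2, +0] → [4, -15]

[4, -15]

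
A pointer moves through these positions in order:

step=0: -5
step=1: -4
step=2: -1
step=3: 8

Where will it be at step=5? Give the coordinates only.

Step-to-step displacements: +1, +3, +9; each is 3× the previous.
step 4: 8 + 27 → 35
step 5: 35 + 81 → 116

116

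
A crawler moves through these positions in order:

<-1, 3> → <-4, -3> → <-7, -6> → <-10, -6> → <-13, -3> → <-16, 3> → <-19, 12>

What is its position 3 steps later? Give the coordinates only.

Successive displacements: <-3, -6>, <-3, -3>, <-3, +0>, <-3, +3>, <-3, +6>, <-3, +9> — each changes by <+0, +3>.
step 7: <-19, 12> + <-3, +12> → <-22, 24>
step 8: <-22, 24> + <-3, +15> → <-25, 39>
step 9: <-25, 39> + <-3, +18> → <-28, 57>

<-28, 57>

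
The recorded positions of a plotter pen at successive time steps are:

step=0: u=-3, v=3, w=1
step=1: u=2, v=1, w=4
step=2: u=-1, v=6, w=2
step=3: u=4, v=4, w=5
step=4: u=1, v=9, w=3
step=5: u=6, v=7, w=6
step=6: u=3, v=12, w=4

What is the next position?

u=8, v=10, w=7

Differencing gives (+5, -2, +3), (-3, +5, -2), (+5, -2, +3), (-3, +5, -2), (+5, -2, +3), (-3, +5, -2). This is the pattern (+5, -2, +3), (-3, +5, -2) repeated.
step 7: apply (+5, -2, +3) → u=8, v=10, w=7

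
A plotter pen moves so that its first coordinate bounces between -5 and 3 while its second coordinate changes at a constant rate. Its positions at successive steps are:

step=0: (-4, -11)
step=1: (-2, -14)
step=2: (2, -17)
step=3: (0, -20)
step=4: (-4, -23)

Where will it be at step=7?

(0, -32)

The first coordinate reflects between -5 and 3, moving 4 per step.
  step 5: -4 → -2
  step 6: -2 → 2
  step 7: 2 → 0
The second coordinate changes by -3 each step: at step 7 it is -32.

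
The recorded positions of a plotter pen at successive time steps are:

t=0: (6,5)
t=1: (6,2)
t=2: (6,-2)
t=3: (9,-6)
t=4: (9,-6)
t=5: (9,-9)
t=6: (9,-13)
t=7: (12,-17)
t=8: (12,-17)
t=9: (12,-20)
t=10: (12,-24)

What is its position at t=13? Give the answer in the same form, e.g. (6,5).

(15,-31)

Step-to-step displacements: (+0,-3), (+0,-4), (+3,-4), (+0,+0), (+0,-3), (+0,-4), (+3,-4), (+0,+0), (+0,-3), (+0,-4) — a repeating cycle of length 4.
step 11: apply (+3,-4) → (15,-28)
step 12: apply (+0,+0) → (15,-28)
step 13: apply (+0,-3) → (15,-31)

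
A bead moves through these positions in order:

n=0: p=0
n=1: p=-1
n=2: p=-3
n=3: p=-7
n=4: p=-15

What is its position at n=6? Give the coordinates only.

Consecutive displacements -1, -2, -4, -8 scale by a factor of 2 each step.
step 5: -15 − 16 → p=-31
step 6: -31 − 32 → p=-63

p=-63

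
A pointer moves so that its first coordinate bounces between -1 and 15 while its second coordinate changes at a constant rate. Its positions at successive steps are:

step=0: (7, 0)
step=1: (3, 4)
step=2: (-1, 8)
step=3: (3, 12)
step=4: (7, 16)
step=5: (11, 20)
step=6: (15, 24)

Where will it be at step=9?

(3, 36)

The first coordinate reflects between -1 and 15, moving 4 per step.
  step 7: 15 → 11
  step 8: 11 → 7
  step 9: 7 → 3
The second coordinate changes by +4 each step: at step 9 it is 36.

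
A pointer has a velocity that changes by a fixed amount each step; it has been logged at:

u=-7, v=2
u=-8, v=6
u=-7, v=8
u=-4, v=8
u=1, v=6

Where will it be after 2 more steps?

First differences are (-1,+4), (+1,+2), (+3,+0), (+5,-2); their common second difference is (+2,-2) (constant acceleration).
step 5: u=1, v=6 + (+7,-4) → u=8, v=2
step 6: u=8, v=2 + (+9,-6) → u=17, v=-4

u=17, v=-4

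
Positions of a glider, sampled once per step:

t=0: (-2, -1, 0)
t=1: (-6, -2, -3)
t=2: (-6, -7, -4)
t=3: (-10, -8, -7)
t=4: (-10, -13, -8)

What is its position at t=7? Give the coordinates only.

(-18, -20, -15)

The moves between consecutive positions are (-4, -1, -3), (+0, -5, -1), (-4, -1, -3), (+0, -5, -1); they repeat the 2-cycle [(-4, -1, -3), (+0, -5, -1)].
step 5: apply (-4, -1, -3) → (-14, -14, -11)
step 6: apply (+0, -5, -1) → (-14, -19, -12)
step 7: apply (-4, -1, -3) → (-18, -20, -15)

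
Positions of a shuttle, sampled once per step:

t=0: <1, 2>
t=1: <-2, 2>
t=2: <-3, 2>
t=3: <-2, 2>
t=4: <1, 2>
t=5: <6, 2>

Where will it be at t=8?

<33, 2>

First differences are <-3, +0>, <-1, +0>, <+1, +0>, <+3, +0>, <+5, +0>; their common second difference is <+2, +0> (constant acceleration).
step 6: <6, 2> + <+7, +0> → <13, 2>
step 7: <13, 2> + <+9, +0> → <22, 2>
step 8: <22, 2> + <+11, +0> → <33, 2>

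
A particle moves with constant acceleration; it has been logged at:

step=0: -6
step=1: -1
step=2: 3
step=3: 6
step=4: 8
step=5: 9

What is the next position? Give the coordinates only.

9

Taking differences between consecutive positions: +5, +4, +3, +2, +1. These grow by -1 each step.
step 6: 9 + 0 → 9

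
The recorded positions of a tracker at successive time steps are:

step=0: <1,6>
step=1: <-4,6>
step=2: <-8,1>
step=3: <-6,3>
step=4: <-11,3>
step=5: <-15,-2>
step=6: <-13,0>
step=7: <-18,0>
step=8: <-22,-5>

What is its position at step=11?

<-29,-8>

Step-to-step displacements: <-5,+0>, <-4,-5>, <+2,+2>, <-5,+0>, <-4,-5>, <+2,+2>, <-5,+0>, <-4,-5> — a repeating cycle of length 3.
step 9: apply <+2,+2> → <-20,-3>
step 10: apply <-5,+0> → <-25,-3>
step 11: apply <-4,-5> → <-29,-8>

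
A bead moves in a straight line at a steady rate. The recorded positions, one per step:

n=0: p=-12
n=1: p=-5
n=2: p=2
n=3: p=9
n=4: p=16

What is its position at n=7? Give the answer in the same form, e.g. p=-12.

The position changes by +7 every step.
step 5: 16 + 7 → p=23
step 6: 23 + 7 → p=30
step 7: 30 + 7 → p=37

p=37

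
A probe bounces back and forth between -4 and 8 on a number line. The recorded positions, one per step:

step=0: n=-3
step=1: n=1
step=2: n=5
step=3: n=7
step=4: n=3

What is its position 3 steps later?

n=1

The value travels 4 per step and bounces off the walls at -4 and 8.
  step 5: 3 → -1
  step 6: -1 → -3
  step 7: -3 → 1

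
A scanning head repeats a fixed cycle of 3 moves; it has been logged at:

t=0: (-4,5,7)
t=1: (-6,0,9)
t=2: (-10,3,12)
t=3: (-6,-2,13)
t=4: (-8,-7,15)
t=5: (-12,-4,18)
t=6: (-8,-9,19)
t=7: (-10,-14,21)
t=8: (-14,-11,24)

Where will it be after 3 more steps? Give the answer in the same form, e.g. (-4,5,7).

Step-to-step displacements: (-2,-5,+2), (-4,+3,+3), (+4,-5,+1), (-2,-5,+2), (-4,+3,+3), (+4,-5,+1), (-2,-5,+2), (-4,+3,+3) — a repeating cycle of length 3.
step 9: apply (+4,-5,+1) → (-10,-16,25)
step 10: apply (-2,-5,+2) → (-12,-21,27)
step 11: apply (-4,+3,+3) → (-16,-18,30)

(-16,-18,30)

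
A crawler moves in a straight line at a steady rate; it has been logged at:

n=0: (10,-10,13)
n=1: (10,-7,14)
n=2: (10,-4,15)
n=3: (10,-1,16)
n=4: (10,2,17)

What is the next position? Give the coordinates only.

Each step adds (+0,+3,+1) to the position.
step 5: (10,2,17) + (+0,+3,+1) → (10,5,18)

(10,5,18)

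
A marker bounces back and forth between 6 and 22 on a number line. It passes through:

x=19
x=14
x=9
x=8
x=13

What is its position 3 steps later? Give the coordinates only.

x=16

The value reflects between 6 and 22, moving 5 per step.
  step 5: 13 → 18
  step 6: 18 → 21
  step 7: 21 → 16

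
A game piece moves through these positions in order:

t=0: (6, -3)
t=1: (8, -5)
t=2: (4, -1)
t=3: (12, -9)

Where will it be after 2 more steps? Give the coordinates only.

The jumps are (+2, -2), (-4, +4), (+8, -8) — a geometric progression with ratio -2.
step 4: (12, -9) + (-16, +16) → (-4, 7)
step 5: (-4, 7) + (+32, -32) → (28, -25)

(28, -25)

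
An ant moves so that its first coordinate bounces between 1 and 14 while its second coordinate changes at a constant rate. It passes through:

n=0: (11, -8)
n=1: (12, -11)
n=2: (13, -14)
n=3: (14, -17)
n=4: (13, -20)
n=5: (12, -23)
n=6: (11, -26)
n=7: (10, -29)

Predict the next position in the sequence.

(9, -32)

The first coordinate reflects between 1 and 14, moving 1 per step.
  step 8: 10 → 9
The second coordinate changes by -3 each step: at step 8 it is -32.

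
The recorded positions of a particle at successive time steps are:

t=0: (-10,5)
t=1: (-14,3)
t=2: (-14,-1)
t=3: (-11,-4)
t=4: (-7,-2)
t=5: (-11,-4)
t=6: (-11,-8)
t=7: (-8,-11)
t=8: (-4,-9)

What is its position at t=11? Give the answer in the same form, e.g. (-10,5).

Differencing gives (-4,-2), (+0,-4), (+3,-3), (+4,+2), (-4,-2), (+0,-4), (+3,-3), (+4,+2). This is the pattern (-4,-2), (+0,-4), (+3,-3), (+4,+2) repeated.
step 9: apply (-4,-2) → (-8,-11)
step 10: apply (+0,-4) → (-8,-15)
step 11: apply (+3,-3) → (-5,-18)

(-5,-18)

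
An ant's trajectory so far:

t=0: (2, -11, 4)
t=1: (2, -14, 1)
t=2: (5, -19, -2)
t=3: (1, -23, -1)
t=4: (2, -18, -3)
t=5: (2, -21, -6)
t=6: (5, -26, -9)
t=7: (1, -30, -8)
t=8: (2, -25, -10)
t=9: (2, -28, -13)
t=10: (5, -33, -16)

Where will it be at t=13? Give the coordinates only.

(2, -35, -20)

Differencing gives (+0, -3, -3), (+3, -5, -3), (-4, -4, +1), (+1, +5, -2), (+0, -3, -3), (+3, -5, -3), (-4, -4, +1), (+1, +5, -2), (+0, -3, -3), (+3, -5, -3). This is the pattern (+0, -3, -3), (+3, -5, -3), (-4, -4, +1), (+1, +5, -2) repeated.
step 11: apply (-4, -4, +1) → (1, -37, -15)
step 12: apply (+1, +5, -2) → (2, -32, -17)
step 13: apply (+0, -3, -3) → (2, -35, -20)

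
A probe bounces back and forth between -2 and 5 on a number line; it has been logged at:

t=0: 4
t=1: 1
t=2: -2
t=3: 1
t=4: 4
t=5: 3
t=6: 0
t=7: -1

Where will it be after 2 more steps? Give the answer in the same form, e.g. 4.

5

The value travels 3 per step and bounces off the walls at -2 and 5.
  step 8: -1 → 2
  step 9: 2 → 5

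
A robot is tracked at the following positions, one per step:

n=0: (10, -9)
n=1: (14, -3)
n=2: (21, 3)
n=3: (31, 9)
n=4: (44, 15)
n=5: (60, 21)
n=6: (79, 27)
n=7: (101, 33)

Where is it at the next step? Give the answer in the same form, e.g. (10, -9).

First differences are (+4, +6), (+7, +6), (+10, +6), (+13, +6), (+16, +6), (+19, +6), (+22, +6); their common second difference is (+3, +0) (constant acceleration).
step 8: (101, 33) + (+25, +6) → (126, 39)

(126, 39)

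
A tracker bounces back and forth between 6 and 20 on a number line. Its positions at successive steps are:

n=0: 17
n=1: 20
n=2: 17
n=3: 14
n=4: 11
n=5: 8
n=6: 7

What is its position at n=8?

13

The value reflects between 6 and 20, moving 3 per step.
  step 7: 7 → 10
  step 8: 10 → 13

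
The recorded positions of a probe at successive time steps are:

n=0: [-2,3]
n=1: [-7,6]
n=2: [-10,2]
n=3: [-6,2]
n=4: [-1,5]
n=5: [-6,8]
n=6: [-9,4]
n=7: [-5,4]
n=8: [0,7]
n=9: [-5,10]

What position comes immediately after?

[-8,6]

Step-to-step displacements: [-5,+3], [-3,-4], [+4,+0], [+5,+3], [-5,+3], [-3,-4], [+4,+0], [+5,+3], [-5,+3] — a repeating cycle of length 4.
step 10: apply [-3,-4] → [-8,6]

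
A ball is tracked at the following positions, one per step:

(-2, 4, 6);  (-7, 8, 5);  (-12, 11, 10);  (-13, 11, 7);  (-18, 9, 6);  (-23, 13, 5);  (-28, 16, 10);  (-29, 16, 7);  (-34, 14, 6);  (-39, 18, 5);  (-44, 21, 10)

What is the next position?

Step-to-step displacements: (-5, +4, -1), (-5, +3, +5), (-1, +0, -3), (-5, -2, -1), (-5, +4, -1), (-5, +3, +5), (-1, +0, -3), (-5, -2, -1), (-5, +4, -1), (-5, +3, +5) — a repeating cycle of length 4.
step 11: apply (-1, +0, -3) → (-45, 21, 7)

(-45, 21, 7)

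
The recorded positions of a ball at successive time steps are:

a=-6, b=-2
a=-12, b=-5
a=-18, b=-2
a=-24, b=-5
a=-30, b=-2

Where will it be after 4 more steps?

a=-54, b=-2

The a coordinate changes by -6 each step, so at step 8 it is -6 + 8·(-6) = -54.
The b coordinate repeats the cycle [-2, -5] with period 2; step 8 mod 2 = 0, giving -2.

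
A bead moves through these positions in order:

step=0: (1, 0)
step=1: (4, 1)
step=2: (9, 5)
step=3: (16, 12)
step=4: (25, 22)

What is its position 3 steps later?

First differences are (+3, +1), (+5, +4), (+7, +7), (+9, +10); their common second difference is (+2, +3) (constant acceleration).
step 5: (25, 22) + (+11, +13) → (36, 35)
step 6: (36, 35) + (+13, +16) → (49, 51)
step 7: (49, 51) + (+15, +19) → (64, 70)

(64, 70)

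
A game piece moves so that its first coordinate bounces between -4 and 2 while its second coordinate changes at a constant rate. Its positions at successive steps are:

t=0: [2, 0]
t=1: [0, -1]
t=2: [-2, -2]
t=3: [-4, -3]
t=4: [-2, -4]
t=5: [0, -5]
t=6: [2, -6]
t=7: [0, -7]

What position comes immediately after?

[-2, -8]

The first coordinate travels 2 per step and bounces off the walls at -4 and 2.
  step 8: 0 → -2
The second coordinate changes by -1 each step: at step 8 it is -8.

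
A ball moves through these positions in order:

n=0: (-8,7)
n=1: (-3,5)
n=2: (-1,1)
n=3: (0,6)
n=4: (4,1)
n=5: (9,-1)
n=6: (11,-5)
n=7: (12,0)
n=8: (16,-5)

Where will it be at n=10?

Differencing gives (+5,-2), (+2,-4), (+1,+5), (+4,-5), (+5,-2), (+2,-4), (+1,+5), (+4,-5). This is the pattern (+5,-2), (+2,-4), (+1,+5), (+4,-5) repeated.
step 9: apply (+5,-2) → (21,-7)
step 10: apply (+2,-4) → (23,-11)

(23,-11)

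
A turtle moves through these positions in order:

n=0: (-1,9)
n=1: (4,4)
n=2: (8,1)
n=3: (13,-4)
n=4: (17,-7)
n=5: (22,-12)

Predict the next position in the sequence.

The moves between consecutive positions are (+5,-5), (+4,-3), (+5,-5), (+4,-3), (+5,-5); they repeat the 2-cycle [(+5,-5), (+4,-3)].
step 6: apply (+4,-3) → (26,-15)

(26,-15)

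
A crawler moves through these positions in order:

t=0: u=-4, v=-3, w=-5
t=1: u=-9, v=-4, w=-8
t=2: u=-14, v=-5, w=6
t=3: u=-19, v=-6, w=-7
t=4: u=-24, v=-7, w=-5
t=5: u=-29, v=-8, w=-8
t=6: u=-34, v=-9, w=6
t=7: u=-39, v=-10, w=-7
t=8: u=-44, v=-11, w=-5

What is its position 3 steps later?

The u coordinate changes by -5 each step, so at step 11 it is -4 + 11·(-5) = -59.
The v coordinate changes by -1 each step, so at step 11 it is -3 + 11·(-1) = -14.
The w coordinate repeats the cycle [-5, -8, 6, -7] with period 4; step 11 mod 4 = 3, giving -7.

u=-59, v=-14, w=-7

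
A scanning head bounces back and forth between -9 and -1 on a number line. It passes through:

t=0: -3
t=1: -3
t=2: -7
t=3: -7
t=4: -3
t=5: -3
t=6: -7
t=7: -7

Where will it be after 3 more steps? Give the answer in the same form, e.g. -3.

-7

The value reflects between -9 and -1, moving 4 per step.
  step 8: -7 → -3
  step 9: -3 → -3
  step 10: -3 → -7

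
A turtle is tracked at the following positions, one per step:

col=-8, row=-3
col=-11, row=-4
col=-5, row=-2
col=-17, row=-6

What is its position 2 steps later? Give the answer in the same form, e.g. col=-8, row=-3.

Step-to-step displacements: (-3,-1), (+6,+2), (-12,-4); each is -2× the previous.
step 4: col=-17, row=-6 + (+24,+8) → col=7, row=2
step 5: col=7, row=2 + (-48,-16) → col=-41, row=-14

col=-41, row=-14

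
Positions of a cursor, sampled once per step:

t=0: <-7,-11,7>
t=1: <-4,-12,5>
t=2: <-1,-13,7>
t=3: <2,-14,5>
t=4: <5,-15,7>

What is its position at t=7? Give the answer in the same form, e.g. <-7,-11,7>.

First: linear, +3 per step → 14 at step 7.
Second: linear, -1 per step → -18 at step 7.
Third: cycles through 7, 5 every 2 steps. Step 7 lands at position 1 of the cycle → 5.

<14,-18,5>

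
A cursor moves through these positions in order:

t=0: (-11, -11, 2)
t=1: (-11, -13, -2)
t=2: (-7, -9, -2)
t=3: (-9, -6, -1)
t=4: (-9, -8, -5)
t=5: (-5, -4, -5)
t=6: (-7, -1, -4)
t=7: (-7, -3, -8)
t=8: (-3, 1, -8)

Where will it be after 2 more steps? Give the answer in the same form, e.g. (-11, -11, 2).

(-5, 2, -11)

Differencing gives (+0, -2, -4), (+4, +4, +0), (-2, +3, +1), (+0, -2, -4), (+4, +4, +0), (-2, +3, +1), (+0, -2, -4), (+4, +4, +0). This is the pattern (+0, -2, -4), (+4, +4, +0), (-2, +3, +1) repeated.
step 9: apply (-2, +3, +1) → (-5, 4, -7)
step 10: apply (+0, -2, -4) → (-5, 2, -11)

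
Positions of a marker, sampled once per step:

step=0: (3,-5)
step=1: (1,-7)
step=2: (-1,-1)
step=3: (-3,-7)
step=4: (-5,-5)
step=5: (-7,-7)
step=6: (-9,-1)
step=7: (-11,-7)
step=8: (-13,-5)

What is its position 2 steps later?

The first coordinate changes by -2 each step, so at step 10 it is 3 + 10·(-2) = -17.
The second coordinate repeats the cycle [-5, -7, -1, -7] with period 4; step 10 mod 4 = 2, giving -1.

(-17,-1)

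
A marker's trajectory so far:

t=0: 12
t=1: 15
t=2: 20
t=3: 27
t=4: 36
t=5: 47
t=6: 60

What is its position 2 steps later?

Taking differences between consecutive positions: +3, +5, +7, +9, +11, +13. These grow by +2 each step.
step 7: 60 + 15 → 75
step 8: 75 + 17 → 92

92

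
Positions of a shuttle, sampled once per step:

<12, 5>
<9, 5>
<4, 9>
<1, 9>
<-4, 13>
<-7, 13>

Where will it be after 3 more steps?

<-20, 21>

Differencing gives <-3, +0>, <-5, +4>, <-3, +0>, <-5, +4>, <-3, +0>. This is the pattern <-3, +0>, <-5, +4> repeated.
step 6: apply <-5, +4> → <-12, 17>
step 7: apply <-3, +0> → <-15, 17>
step 8: apply <-5, +4> → <-20, 21>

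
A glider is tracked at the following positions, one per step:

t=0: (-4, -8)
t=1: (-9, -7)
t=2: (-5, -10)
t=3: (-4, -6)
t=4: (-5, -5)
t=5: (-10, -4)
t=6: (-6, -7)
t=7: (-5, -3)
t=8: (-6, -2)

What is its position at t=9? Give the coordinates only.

(-11, -1)

Step-to-step displacements: (-5, +1), (+4, -3), (+1, +4), (-1, +1), (-5, +1), (+4, -3), (+1, +4), (-1, +1) — a repeating cycle of length 4.
step 9: apply (-5, +1) → (-11, -1)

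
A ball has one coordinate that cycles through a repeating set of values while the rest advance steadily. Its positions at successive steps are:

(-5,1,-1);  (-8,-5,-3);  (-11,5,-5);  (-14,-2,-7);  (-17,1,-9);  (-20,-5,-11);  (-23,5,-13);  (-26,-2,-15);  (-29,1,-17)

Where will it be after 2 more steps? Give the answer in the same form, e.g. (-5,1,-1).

First: linear, -3 per step → -35 at step 10.
Second: cycles through 1, -5, 5, -2 every 4 steps. Step 10 lands at position 2 of the cycle → 5.
Third: linear, -2 per step → -21 at step 10.

(-35,5,-21)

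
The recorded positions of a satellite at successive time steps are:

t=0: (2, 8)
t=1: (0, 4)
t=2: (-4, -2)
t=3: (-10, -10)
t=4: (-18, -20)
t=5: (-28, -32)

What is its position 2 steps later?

First differences are (-2, -4), (-4, -6), (-6, -8), (-8, -10), (-10, -12); their common second difference is (-2, -2) (constant acceleration).
step 6: (-28, -32) + (-12, -14) → (-40, -46)
step 7: (-40, -46) + (-14, -16) → (-54, -62)

(-54, -62)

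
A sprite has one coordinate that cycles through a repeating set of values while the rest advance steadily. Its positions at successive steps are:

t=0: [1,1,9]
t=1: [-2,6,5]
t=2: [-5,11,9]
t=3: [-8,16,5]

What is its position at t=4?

[-11,21,9]

The first coordinate changes by -3 each step, so at step 4 it is 1 + 4·(-3) = -11.
The second coordinate changes by +5 each step, so at step 4 it is 1 + 4·(5) = 21.
The third coordinate repeats the cycle [9, 5] with period 2; step 4 mod 2 = 0, giving 9.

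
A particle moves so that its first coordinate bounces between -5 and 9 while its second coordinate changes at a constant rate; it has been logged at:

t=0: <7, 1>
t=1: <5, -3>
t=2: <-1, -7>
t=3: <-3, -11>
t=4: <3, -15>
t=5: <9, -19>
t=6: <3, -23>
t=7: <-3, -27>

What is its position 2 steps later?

The first coordinate travels 6 per step and bounces off the walls at -5 and 9.
  step 8: -3 → -1
  step 9: -1 → 5
The second coordinate changes by -4 each step: at step 9 it is -35.

<5, -35>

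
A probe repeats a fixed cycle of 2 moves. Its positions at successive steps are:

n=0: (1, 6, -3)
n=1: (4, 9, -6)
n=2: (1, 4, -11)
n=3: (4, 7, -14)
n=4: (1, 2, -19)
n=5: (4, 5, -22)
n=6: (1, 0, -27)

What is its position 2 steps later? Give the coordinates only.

(1, -2, -35)

Differencing gives (+3, +3, -3), (-3, -5, -5), (+3, +3, -3), (-3, -5, -5), (+3, +3, -3), (-3, -5, -5). This is the pattern (+3, +3, -3), (-3, -5, -5) repeated.
step 7: apply (+3, +3, -3) → (4, 3, -30)
step 8: apply (-3, -5, -5) → (1, -2, -35)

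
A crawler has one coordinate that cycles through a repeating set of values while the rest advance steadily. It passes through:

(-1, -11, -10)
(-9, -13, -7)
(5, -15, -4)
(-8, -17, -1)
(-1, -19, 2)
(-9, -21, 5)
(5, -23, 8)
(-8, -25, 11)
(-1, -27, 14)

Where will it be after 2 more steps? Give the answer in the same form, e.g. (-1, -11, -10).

First: cycles through -1, -9, 5, -8 every 4 steps. Step 10 lands at position 2 of the cycle → 5.
Second: linear, -2 per step → -31 at step 10.
Third: linear, +3 per step → 20 at step 10.

(5, -31, 20)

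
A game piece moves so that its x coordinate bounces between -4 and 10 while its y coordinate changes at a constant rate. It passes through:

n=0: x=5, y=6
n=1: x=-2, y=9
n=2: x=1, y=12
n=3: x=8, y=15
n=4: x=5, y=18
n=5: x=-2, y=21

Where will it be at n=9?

x=-2, y=33

The x coordinate travels 7 per step and bounces off the walls at -4 and 10.
  step 6: -2 → 1
  step 7: 1 → 8
  step 8: 8 → 5
  step 9: 5 → -2
The y coordinate changes by +3 each step: at step 9 it is 33.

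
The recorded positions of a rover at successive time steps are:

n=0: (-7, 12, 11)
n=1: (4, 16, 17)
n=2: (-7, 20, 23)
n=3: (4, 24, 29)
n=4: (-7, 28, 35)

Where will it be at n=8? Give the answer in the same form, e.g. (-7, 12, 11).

The first coordinate repeats the cycle [-7, 4] with period 2; step 8 mod 2 = 0, giving -7.
The second coordinate changes by +4 each step, so at step 8 it is 12 + 8·(4) = 44.
The third coordinate changes by +6 each step, so at step 8 it is 11 + 8·(6) = 59.

(-7, 44, 59)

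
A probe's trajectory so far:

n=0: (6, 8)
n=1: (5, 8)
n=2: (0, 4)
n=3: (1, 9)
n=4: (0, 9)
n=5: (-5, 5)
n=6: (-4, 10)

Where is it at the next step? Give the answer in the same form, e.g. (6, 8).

(-5, 10)

Differencing gives (-1, +0), (-5, -4), (+1, +5), (-1, +0), (-5, -4), (+1, +5). This is the pattern (-1, +0), (-5, -4), (+1, +5) repeated.
step 7: apply (-1, +0) → (-5, 10)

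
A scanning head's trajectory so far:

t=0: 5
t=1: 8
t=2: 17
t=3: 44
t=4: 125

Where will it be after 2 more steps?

Consecutive displacements +3, +9, +27, +81 scale by a factor of 3 each step.
step 5: 125 + 243 → 368
step 6: 368 + 729 → 1097

1097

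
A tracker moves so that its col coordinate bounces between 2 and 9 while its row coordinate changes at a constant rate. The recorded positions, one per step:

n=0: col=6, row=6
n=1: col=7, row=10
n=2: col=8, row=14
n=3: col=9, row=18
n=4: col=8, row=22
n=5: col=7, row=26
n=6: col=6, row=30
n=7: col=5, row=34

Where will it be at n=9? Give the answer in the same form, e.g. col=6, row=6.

The col coordinate reflects between 2 and 9, moving 1 per step.
  step 8: 5 → 4
  step 9: 4 → 3
The row coordinate changes by +4 each step: at step 9 it is 42.

col=3, row=42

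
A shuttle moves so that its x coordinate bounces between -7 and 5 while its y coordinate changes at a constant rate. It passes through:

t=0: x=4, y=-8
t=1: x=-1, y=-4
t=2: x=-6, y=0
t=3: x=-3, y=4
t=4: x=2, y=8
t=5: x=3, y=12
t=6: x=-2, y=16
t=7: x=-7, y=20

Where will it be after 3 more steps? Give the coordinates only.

x=2, y=32

The x coordinate reflects between -7 and 5, moving 5 per step.
  step 8: -7 → -2
  step 9: -2 → 3
  step 10: 3 → 2
The y coordinate changes by +4 each step: at step 10 it is 32.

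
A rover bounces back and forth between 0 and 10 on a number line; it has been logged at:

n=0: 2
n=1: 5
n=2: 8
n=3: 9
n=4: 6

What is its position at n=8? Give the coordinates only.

The value reflects between 0 and 10, moving 3 per step.
  step 5: 6 → 3
  step 6: 3 → 0
  step 7: 0 → 3
  step 8: 3 → 6

6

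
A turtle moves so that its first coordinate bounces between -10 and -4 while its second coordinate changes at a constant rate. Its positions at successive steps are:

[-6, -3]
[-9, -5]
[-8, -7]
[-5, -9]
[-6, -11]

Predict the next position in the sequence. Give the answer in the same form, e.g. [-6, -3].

The first coordinate travels 3 per step and bounces off the walls at -10 and -4.
  step 5: -6 → -9
The second coordinate changes by -2 each step: at step 5 it is -13.

[-9, -13]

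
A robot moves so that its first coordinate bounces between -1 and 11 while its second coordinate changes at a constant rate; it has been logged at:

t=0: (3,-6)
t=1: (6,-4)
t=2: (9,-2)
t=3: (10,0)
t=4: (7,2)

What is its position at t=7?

(0,8)

The first coordinate travels 3 per step and bounces off the walls at -1 and 11.
  step 5: 7 → 4
  step 6: 4 → 1
  step 7: 1 → 0
The second coordinate changes by +2 each step: at step 7 it is 8.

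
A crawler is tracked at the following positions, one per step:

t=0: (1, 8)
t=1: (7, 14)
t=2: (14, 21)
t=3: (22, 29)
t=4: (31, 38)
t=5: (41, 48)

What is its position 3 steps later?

First differences are (+6, +6), (+7, +7), (+8, +8), (+9, +9), (+10, +10); their common second difference is (+1, +1) (constant acceleration).
step 6: (41, 48) + (+11, +11) → (52, 59)
step 7: (52, 59) + (+12, +12) → (64, 71)
step 8: (64, 71) + (+13, +13) → (77, 84)

(77, 84)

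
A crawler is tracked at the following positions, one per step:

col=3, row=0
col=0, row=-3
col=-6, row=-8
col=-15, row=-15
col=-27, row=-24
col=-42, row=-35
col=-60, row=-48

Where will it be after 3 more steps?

First differences are (-3, -3), (-6, -5), (-9, -7), (-12, -9), (-15, -11), (-18, -13); their common second difference is (-3, -2) (constant acceleration).
step 7: col=-60, row=-48 + (-21, -15) → col=-81, row=-63
step 8: col=-81, row=-63 + (-24, -17) → col=-105, row=-80
step 9: col=-105, row=-80 + (-27, -19) → col=-132, row=-99

col=-132, row=-99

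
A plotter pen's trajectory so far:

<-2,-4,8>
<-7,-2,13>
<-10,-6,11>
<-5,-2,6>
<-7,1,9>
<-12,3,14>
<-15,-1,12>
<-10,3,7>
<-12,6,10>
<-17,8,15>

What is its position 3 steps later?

<-17,11,11>

Differencing gives <-5,+2,+5>, <-3,-4,-2>, <+5,+4,-5>, <-2,+3,+3>, <-5,+2,+5>, <-3,-4,-2>, <+5,+4,-5>, <-2,+3,+3>, <-5,+2,+5>. This is the pattern <-5,+2,+5>, <-3,-4,-2>, <+5,+4,-5>, <-2,+3,+3> repeated.
step 10: apply <-3,-4,-2> → <-20,4,13>
step 11: apply <+5,+4,-5> → <-15,8,8>
step 12: apply <-2,+3,+3> → <-17,11,11>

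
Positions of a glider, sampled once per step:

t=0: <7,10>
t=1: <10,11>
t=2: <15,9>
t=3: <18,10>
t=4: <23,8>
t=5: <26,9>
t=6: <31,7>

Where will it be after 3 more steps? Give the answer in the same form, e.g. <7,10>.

Step-to-step displacements: <+3,+1>, <+5,-2>, <+3,+1>, <+5,-2>, <+3,+1>, <+5,-2> — a repeating cycle of length 2.
step 7: apply <+3,+1> → <34,8>
step 8: apply <+5,-2> → <39,6>
step 9: apply <+3,+1> → <42,7>

<42,7>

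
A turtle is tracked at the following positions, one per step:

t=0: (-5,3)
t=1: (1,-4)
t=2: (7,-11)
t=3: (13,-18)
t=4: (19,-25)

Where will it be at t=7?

Each step adds (+6,-7) to the position.
step 5: (19,-25) + (+6,-7) → (25,-32)
step 6: (25,-32) + (+6,-7) → (31,-39)
step 7: (31,-39) + (+6,-7) → (37,-46)

(37,-46)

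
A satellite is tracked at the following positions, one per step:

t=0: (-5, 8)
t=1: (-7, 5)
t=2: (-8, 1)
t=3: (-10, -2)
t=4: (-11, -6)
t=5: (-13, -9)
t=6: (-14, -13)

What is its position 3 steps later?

Step-to-step displacements: (-2, -3), (-1, -4), (-2, -3), (-1, -4), (-2, -3), (-1, -4) — a repeating cycle of length 2.
step 7: apply (-2, -3) → (-16, -16)
step 8: apply (-1, -4) → (-17, -20)
step 9: apply (-2, -3) → (-19, -23)

(-19, -23)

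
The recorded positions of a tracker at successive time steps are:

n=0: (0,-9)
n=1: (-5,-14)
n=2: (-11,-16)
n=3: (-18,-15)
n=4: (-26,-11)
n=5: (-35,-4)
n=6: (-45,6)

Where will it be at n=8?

Taking differences between consecutive positions: (-5,-5), (-6,-2), (-7,+1), (-8,+4), (-9,+7), (-10,+10). These grow by (-1,+3) each step.
step 7: (-45,6) + (-11,+13) → (-56,19)
step 8: (-56,19) + (-12,+16) → (-68,35)

(-68,35)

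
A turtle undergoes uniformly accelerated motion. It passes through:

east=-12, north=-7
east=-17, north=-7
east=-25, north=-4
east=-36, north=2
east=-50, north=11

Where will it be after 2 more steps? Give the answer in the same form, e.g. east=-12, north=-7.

Successive displacements: (-5, +0), (-8, +3), (-11, +6), (-14, +9) — each changes by (-3, +3).
step 5: east=-50, north=11 + (-17, +12) → east=-67, north=23
step 6: east=-67, north=23 + (-20, +15) → east=-87, north=38

east=-87, north=38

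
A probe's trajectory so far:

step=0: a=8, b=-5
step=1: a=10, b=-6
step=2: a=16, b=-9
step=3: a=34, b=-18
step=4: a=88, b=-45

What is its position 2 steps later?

Consecutive displacements (+2, -1), (+6, -3), (+18, -9), (+54, -27) scale by a factor of 3 each step.
step 5: a=88, b=-45 + (+162, -81) → a=250, b=-126
step 6: a=250, b=-126 + (+486, -243) → a=736, b=-369

a=736, b=-369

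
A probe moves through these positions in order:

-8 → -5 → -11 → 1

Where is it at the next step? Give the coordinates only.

Consecutive displacements +3, -6, +12 scale by a factor of -2 each step.
step 4: 1 − 24 → -23

-23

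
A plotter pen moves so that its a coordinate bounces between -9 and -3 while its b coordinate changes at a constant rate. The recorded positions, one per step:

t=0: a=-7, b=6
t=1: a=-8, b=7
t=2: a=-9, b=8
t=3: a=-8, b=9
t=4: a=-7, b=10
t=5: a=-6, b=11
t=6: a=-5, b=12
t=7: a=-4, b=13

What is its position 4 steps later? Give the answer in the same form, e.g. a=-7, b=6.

a=-6, b=17

The a coordinate reflects between -9 and -3, moving 1 per step.
  step 8: -4 → -3
  step 9: -3 → -4
  step 10: -4 → -5
  step 11: -5 → -6
The b coordinate changes by +1 each step: at step 11 it is 17.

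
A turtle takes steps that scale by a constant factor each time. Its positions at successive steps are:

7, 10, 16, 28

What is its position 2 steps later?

Consecutive displacements +3, +6, +12 scale by a factor of 2 each step.
step 4: 28 + 24 → 52
step 5: 52 + 48 → 100

100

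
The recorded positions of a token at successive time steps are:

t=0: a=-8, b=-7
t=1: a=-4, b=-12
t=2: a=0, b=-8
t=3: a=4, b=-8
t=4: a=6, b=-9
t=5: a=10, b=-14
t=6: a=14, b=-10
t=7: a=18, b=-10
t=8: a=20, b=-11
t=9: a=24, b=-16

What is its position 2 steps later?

a=32, b=-12

Step-to-step displacements: (+4, -5), (+4, +4), (+4, +0), (+2, -1), (+4, -5), (+4, +4), (+4, +0), (+2, -1), (+4, -5) — a repeating cycle of length 4.
step 10: apply (+4, +4) → a=28, b=-12
step 11: apply (+4, +0) → a=32, b=-12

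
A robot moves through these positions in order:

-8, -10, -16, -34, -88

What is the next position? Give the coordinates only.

-250

The jumps are -2, -6, -18, -54 — a geometric progression with ratio 3.
step 5: -88 − 162 → -250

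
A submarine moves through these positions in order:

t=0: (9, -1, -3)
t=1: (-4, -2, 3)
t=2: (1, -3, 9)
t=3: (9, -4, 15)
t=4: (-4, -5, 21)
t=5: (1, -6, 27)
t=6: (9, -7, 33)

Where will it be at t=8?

First: cycles through 9, -4, 1 every 3 steps. Step 8 lands at position 2 of the cycle → 1.
Second: linear, -1 per step → -9 at step 8.
Third: linear, +6 per step → 45 at step 8.

(1, -9, 45)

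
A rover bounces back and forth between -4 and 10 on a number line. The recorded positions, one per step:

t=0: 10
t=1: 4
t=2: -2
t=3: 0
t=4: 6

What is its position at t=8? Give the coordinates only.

2

The value travels 6 per step and bounces off the walls at -4 and 10.
  step 5: 6 → 8
  step 6: 8 → 2
  step 7: 2 → -4
  step 8: -4 → 2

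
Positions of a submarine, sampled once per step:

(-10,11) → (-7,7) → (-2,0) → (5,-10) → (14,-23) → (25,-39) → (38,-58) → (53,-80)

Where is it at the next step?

(70,-105)

Taking differences between consecutive positions: (+3,-4), (+5,-7), (+7,-10), (+9,-13), (+11,-16), (+13,-19), (+15,-22). These grow by (+2,-3) each step.
step 8: (53,-80) + (+17,-25) → (70,-105)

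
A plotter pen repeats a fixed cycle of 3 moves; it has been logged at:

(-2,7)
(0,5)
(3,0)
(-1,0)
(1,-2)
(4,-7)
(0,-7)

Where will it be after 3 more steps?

Differencing gives (+2,-2), (+3,-5), (-4,+0), (+2,-2), (+3,-5), (-4,+0). This is the pattern (+2,-2), (+3,-5), (-4,+0) repeated.
step 7: apply (+2,-2) → (2,-9)
step 8: apply (+3,-5) → (5,-14)
step 9: apply (-4,+0) → (1,-14)

(1,-14)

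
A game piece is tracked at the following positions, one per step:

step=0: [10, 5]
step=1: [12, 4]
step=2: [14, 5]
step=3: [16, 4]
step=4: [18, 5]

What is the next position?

[20, 4]

The first coordinate changes by +2 each step, so at step 5 it is 10 + 5·(2) = 20.
The second coordinate repeats the cycle [5, 4] with period 2; step 5 mod 2 = 1, giving 4.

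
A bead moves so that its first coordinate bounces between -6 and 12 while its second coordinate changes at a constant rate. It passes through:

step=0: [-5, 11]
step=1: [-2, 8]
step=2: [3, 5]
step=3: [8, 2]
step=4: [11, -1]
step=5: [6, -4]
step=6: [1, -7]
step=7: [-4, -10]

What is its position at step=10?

The first coordinate travels 5 per step and bounces off the walls at -6 and 12.
  step 8: -4 → -3
  step 9: -3 → 2
  step 10: 2 → 7
The second coordinate changes by -3 each step: at step 10 it is -19.

[7, -19]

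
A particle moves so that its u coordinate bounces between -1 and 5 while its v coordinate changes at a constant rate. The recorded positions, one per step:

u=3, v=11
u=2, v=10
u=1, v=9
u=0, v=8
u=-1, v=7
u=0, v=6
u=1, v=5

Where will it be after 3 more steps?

The u coordinate travels 1 per step and bounces off the walls at -1 and 5.
  step 7: 1 → 2
  step 8: 2 → 3
  step 9: 3 → 4
The v coordinate changes by -1 each step: at step 9 it is 2.

u=4, v=2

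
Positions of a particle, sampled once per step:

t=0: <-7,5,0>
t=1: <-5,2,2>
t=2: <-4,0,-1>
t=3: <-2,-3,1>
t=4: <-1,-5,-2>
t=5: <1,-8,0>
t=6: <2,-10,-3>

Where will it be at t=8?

<5,-15,-4>

The moves between consecutive positions are <+2,-3,+2>, <+1,-2,-3>, <+2,-3,+2>, <+1,-2,-3>, <+2,-3,+2>, <+1,-2,-3>; they repeat the 2-cycle [<+2,-3,+2>, <+1,-2,-3>].
step 7: apply <+2,-3,+2> → <4,-13,-1>
step 8: apply <+1,-2,-3> → <5,-15,-4>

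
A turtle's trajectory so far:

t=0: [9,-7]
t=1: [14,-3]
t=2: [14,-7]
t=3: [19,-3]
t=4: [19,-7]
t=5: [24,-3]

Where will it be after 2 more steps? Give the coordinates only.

The moves between consecutive positions are [+5,+4], [+0,-4], [+5,+4], [+0,-4], [+5,+4]; they repeat the 2-cycle [[+5,+4], [+0,-4]].
step 6: apply [+0,-4] → [24,-7]
step 7: apply [+5,+4] → [29,-3]

[29,-3]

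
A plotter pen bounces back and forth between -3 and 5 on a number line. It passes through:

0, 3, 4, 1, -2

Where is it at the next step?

The value travels 3 per step and bounces off the walls at -3 and 5.
  step 5: -2 → -1

-1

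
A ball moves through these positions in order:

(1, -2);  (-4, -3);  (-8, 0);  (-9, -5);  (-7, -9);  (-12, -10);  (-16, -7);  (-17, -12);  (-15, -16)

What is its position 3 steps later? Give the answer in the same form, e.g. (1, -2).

(-25, -19)

Step-to-step displacements: (-5, -1), (-4, +3), (-1, -5), (+2, -4), (-5, -1), (-4, +3), (-1, -5), (+2, -4) — a repeating cycle of length 4.
step 9: apply (-5, -1) → (-20, -17)
step 10: apply (-4, +3) → (-24, -14)
step 11: apply (-1, -5) → (-25, -19)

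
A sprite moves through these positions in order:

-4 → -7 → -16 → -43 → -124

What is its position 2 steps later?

-1096

Step-to-step displacements: -3, -9, -27, -81; each is 3× the previous.
step 5: -124 − 243 → -367
step 6: -367 − 729 → -1096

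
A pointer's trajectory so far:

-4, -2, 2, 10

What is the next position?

Step-to-step displacements: +2, +4, +8; each is 2× the previous.
step 4: 10 + 16 → 26

26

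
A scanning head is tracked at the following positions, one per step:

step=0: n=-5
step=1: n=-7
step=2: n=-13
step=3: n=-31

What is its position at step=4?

Step-to-step displacements: -2, -6, -18; each is 3× the previous.
step 4: -31 − 54 → n=-85

n=-85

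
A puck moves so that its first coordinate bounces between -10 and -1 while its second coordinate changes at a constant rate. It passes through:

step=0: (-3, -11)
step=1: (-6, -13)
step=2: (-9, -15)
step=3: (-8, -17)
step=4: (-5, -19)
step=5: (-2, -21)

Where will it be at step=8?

(-9, -27)

The first coordinate travels 3 per step and bounces off the walls at -10 and -1.
  step 6: -2 → -3
  step 7: -3 → -6
  step 8: -6 → -9
The second coordinate changes by -2 each step: at step 8 it is -27.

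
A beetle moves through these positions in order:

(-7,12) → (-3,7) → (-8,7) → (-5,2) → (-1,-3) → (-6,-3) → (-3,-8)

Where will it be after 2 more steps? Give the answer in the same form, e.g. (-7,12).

(-4,-13)

Differencing gives (+4,-5), (-5,+0), (+3,-5), (+4,-5), (-5,+0), (+3,-5). This is the pattern (+4,-5), (-5,+0), (+3,-5) repeated.
step 7: apply (+4,-5) → (1,-13)
step 8: apply (-5,+0) → (-4,-13)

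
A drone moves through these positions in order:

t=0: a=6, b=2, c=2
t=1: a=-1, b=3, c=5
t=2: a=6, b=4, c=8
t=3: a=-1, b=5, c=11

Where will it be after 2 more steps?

The a coordinate repeats the cycle [6, -1] with period 2; step 5 mod 2 = 1, giving -1.
The b coordinate changes by +1 each step, so at step 5 it is 2 + 5·(1) = 7.
The c coordinate changes by +3 each step, so at step 5 it is 2 + 5·(3) = 17.

a=-1, b=7, c=17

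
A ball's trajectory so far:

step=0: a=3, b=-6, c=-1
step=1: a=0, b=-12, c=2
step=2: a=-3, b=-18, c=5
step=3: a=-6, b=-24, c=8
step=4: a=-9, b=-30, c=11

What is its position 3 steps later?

a=-18, b=-48, c=20

Each step adds (-3,-6,+3) to the position.
step 5: a=-9, b=-30, c=11 + (-3,-6,+3) → a=-12, b=-36, c=14
step 6: a=-12, b=-36, c=14 + (-3,-6,+3) → a=-15, b=-42, c=17
step 7: a=-15, b=-42, c=17 + (-3,-6,+3) → a=-18, b=-48, c=20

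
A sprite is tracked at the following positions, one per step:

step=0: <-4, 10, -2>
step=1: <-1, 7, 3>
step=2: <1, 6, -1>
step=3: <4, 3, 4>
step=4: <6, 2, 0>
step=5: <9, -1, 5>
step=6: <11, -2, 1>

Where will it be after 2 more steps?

<16, -6, 2>

Step-to-step displacements: <+3, -3, +5>, <+2, -1, -4>, <+3, -3, +5>, <+2, -1, -4>, <+3, -3, +5>, <+2, -1, -4> — a repeating cycle of length 2.
step 7: apply <+3, -3, +5> → <14, -5, 6>
step 8: apply <+2, -1, -4> → <16, -6, 2>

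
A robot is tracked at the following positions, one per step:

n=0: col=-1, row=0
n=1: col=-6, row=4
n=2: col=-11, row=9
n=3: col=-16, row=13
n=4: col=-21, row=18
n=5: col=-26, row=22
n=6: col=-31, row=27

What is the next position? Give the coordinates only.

col=-36, row=31

The moves between consecutive positions are (-5, +4), (-5, +5), (-5, +4), (-5, +5), (-5, +4), (-5, +5); they repeat the 2-cycle [(-5, +4), (-5, +5)].
step 7: apply (-5, +4) → col=-36, row=31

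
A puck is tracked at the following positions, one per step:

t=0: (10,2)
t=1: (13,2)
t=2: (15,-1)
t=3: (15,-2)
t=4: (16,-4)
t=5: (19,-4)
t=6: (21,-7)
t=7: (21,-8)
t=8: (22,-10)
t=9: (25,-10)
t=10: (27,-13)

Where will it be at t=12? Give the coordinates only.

Step-to-step displacements: (+3,+0), (+2,-3), (+0,-1), (+1,-2), (+3,+0), (+2,-3), (+0,-1), (+1,-2), (+3,+0), (+2,-3) — a repeating cycle of length 4.
step 11: apply (+0,-1) → (27,-14)
step 12: apply (+1,-2) → (28,-16)

(28,-16)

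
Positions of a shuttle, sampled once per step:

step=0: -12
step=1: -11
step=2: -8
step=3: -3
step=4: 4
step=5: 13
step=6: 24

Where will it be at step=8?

52

First differences are +1, +3, +5, +7, +9, +11; their common second difference is +2 (constant acceleration).
step 7: 24 + 13 → 37
step 8: 37 + 15 → 52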